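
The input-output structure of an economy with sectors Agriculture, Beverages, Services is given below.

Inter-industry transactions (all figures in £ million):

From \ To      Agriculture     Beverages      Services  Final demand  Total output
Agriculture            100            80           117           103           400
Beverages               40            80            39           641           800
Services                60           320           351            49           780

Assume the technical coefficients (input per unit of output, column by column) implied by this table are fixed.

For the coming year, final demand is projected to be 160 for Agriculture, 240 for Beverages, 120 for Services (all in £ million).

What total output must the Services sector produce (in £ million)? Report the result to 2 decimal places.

x_3 = 566.49

Technical coefficients a_ij = z_ij / X_j:
  a_11 = 100/400 = 0.25, a_21 = 40/400 = 0.10, a_31 = 60/400 = 0.15
  a_12 = 80/800 = 0.10, a_22 = 80/800 = 0.10, a_32 = 320/800 = 0.40
  a_13 = 117/780 = 0.15, a_23 = 39/780 = 0.05, a_33 = 351/780 = 0.45
I − A =
  [   0.75    -0.10    -0.15]
  [  -0.10     0.90    -0.05]
  [  -0.15    -0.40     0.55]
Cofactors of I−A, C_ij = (−1)^(i+j)·(minor ij) (rows/columns in the sector order above):
  C_11 = (0.90)(0.55) − (-0.05)(-0.40) = 0.4750
  C_12 = −[(-0.10)(0.55) − (-0.05)(-0.15)] = 0.0625
  C_13 = (-0.10)(-0.40) − (0.90)(-0.15) = 0.1750
  C_21 = −[(-0.10)(0.55) − (-0.15)(-0.40)] = 0.1150
  C_22 = (0.75)(0.55) − (-0.15)(-0.15) = 0.3900
  C_23 = −[(0.75)(-0.40) − (-0.10)(-0.15)] = 0.3150
  C_31 = (-0.10)(-0.05) − (-0.15)(0.90) = 0.1400
  C_32 = −[(0.75)(-0.05) − (-0.15)(-0.10)] = 0.0525
  C_33 = (0.75)(0.90) − (-0.10)(-0.10) = 0.6650
det(I−A) = Σ_j (I−A)_1j·C_1j = (0.75)(0.4750) + (-0.10)(0.0625) + (-0.15)(0.1750) = 0.32375
adj(I−A) = Cᵀ =
  [ 0.4750   0.1150   0.1400]
  [ 0.0625   0.3900   0.0525]
  [ 0.1750   0.3150   0.6650]
(I − A)⁻¹ = adj(I−A) / det(I−A) ≈
  [   1.4672     0.3552     0.4324]
  [   0.1931     1.2046     0.1622]
  [   0.5405     0.9730     2.0541]
x = (I − A)⁻¹ d = adj(I−A)·d / det(I−A), with det(I−A) = 0.32375:
  x_1 = (0.4750·160 + 0.1150·240 + 0.1400·120) / 0.32375 = 120.40 / 0.32375 ≈ 371.89
  x_2 = (0.0625·160 + 0.3900·240 + 0.0525·120) / 0.32375 = 109.90 / 0.32375 ≈ 339.46
  x_3 = (0.1750·160 + 0.3150·240 + 0.6650·120) / 0.32375 = 183.40 / 0.32375 ≈ 566.49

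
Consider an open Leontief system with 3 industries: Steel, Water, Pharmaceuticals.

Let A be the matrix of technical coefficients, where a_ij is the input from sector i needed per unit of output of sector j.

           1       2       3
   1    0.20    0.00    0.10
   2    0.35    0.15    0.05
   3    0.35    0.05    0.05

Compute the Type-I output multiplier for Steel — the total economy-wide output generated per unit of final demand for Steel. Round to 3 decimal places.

m_1 = 2.400

I − A =
  [   0.80     0.00    -0.10]
  [  -0.35     0.85    -0.05]
  [  -0.35    -0.05     0.95]
Cofactors of I−A, C_ij = (−1)^(i+j)·(minor ij) (rows/columns in the sector order above):
  C_11 = (0.85)(0.95) − (-0.05)(-0.05) = 0.8050
  C_12 = −[(-0.35)(0.95) − (-0.05)(-0.35)] = 0.3500
  C_13 = (-0.35)(-0.05) − (0.85)(-0.35) = 0.3150
  C_21 = −[(0.00)(0.95) − (-0.10)(-0.05)] = 0.0050
  C_22 = (0.80)(0.95) − (-0.10)(-0.35) = 0.7250
  C_23 = −[(0.80)(-0.05) − (0.00)(-0.35)] = 0.0400
  C_31 = (0.00)(-0.05) − (-0.10)(0.85) = 0.0850
  C_32 = −[(0.80)(-0.05) − (-0.10)(-0.35)] = 0.0750
  C_33 = (0.80)(0.85) − (0.00)(-0.35) = 0.6800
det(I−A) = Σ_j (I−A)_1j·C_1j = (0.80)(0.8050) + (0.00)(0.3500) + (-0.10)(0.3150) = 0.6125
adj(I−A) = Cᵀ =
  [ 0.8050   0.0050   0.0850]
  [ 0.3500   0.7250   0.0750]
  [ 0.3150   0.0400   0.6800]
(I − A)⁻¹ = adj(I−A) / det(I−A) ≈
  [   1.3143     0.0082     0.1388]
  [   0.5714     1.1837     0.1224]
  [   0.5143     0.0653     1.1102]
The output multiplier for sector j is the column-j sum of the Leontief inverse (I − A)⁻¹ = adj(I−A) / det(I−A).
Column 1 of adj(I−A): (0.8050, 0.3500, 0.3150); det(I−A) = 0.6125.
m_1 = (0.8050 + 0.3500 + 0.3150) / 0.6125 = 1.47 / 0.6125 = 2.400.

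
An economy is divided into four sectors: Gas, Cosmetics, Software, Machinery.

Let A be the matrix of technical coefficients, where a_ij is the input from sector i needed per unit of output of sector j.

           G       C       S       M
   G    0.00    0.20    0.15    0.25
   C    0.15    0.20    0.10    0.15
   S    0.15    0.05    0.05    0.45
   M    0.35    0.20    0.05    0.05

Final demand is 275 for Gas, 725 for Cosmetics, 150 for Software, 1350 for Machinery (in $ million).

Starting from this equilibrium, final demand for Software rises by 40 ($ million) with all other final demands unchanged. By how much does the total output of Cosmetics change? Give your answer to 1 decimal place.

Δx_C = 9.9

I − A =
  [   1.00    -0.20    -0.15    -0.25]
  [  -0.15     0.80    -0.10    -0.15]
  [  -0.15    -0.05     0.95    -0.45]
  [  -0.35    -0.20    -0.05     0.95]
Compute the cofactors C_ij = (−1)^(i+j)·(3×3 minor ij) of I−A; the adjugate is their transpose:
adj(I−A) = Cᵀ =
  [ 0.661375   0.244750   0.145000   0.281375]
  [ 0.213000   0.750000   0.124875   0.233625]
  [ 0.258750   0.200625   0.613500   0.390375]
  [ 0.302125   0.258625   0.112000   0.704375]
det(I−A) = Σ_j (I−A)_1j·C_1j = (1.00)(0.661375) + (-0.20)(0.213000) + (-0.15)(0.258750) + (-0.25)(0.302125) = 0.50443125
(I − A)⁻¹ = adj(I−A) / det(I−A) ≈
  [   1.3111     0.4852     0.2875     0.5578]
  [   0.4223     1.4868     0.2476     0.4631]
  [   0.5130     0.3977     1.2162     0.7739]
  [   0.5989     0.5127     0.2220     1.3964]
Δx = (I − A)⁻¹ Δd with Δd having +40 in the Software component and 0 elsewhere.
So Δx_C = L_CS · (+40), where L_CS = adj(I−A)_CS / det(I−A) = 0.124875 / 0.50443125.
Δx_C = 0.124875 × (+40) / 0.50443125 = 4.995 / 0.50443125 ≈ 9.9.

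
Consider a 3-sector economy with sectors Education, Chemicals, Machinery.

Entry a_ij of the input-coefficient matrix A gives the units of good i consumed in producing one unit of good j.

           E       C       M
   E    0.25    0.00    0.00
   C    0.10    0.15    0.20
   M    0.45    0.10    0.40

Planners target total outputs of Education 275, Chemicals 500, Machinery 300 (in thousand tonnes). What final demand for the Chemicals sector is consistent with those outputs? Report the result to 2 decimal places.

d_C = 337.50

I − A =
  [   0.75     0.00     0.00]
  [  -0.10     0.85    -0.20]
  [  -0.45    -0.10     0.60]
d = (I − A) x:
  d_E = (+0.75)·275 + (+0.00)·500 + (+0.00)·300 = 206.25
  d_C = (-0.10)·275 + (+0.85)·500 + (-0.20)·300 = 337.50
  d_M = (-0.45)·275 + (-0.10)·500 + (+0.60)·300 = 6.25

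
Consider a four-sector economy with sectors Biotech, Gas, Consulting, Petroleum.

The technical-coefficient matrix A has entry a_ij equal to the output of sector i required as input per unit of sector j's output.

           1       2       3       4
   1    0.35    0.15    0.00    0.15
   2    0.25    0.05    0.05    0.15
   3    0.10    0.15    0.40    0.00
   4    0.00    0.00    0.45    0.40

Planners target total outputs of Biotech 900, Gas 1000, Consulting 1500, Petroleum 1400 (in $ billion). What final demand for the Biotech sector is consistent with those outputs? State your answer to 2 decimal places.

d_1 = 225.00

I − A =
  [   0.65    -0.15     0.00    -0.15]
  [  -0.25     0.95    -0.05    -0.15]
  [  -0.10    -0.15     0.60     0.00]
  [   0.00     0.00    -0.45     0.60]
d = (I − A) x:
  d_1 = (+0.65)·900 + (-0.15)·1000 + (+0.00)·1500 + (-0.15)·1400 = 225.00
  d_2 = (-0.25)·900 + (+0.95)·1000 + (-0.05)·1500 + (-0.15)·1400 = 440.00
  d_3 = (-0.10)·900 + (-0.15)·1000 + (+0.60)·1500 + (+0.00)·1400 = 660.00
  d_4 = (+0.00)·900 + (+0.00)·1000 + (-0.45)·1500 + (+0.60)·1400 = 165.00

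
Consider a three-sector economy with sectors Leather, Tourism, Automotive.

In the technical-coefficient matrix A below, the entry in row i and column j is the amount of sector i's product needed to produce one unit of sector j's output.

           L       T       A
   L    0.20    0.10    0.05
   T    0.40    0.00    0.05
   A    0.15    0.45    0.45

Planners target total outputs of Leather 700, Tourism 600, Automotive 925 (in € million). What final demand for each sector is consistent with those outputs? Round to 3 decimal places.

I − A =
  [   0.80    -0.10    -0.05]
  [  -0.40     1.00    -0.05]
  [  -0.15    -0.45     0.55]
d = (I − A) x:
  d_L = (+0.80)·700 + (-0.10)·600 + (-0.05)·925 = 453.750
  d_T = (-0.40)·700 + (+1.00)·600 + (-0.05)·925 = 273.750
  d_A = (-0.15)·700 + (-0.45)·600 + (+0.55)·925 = 133.750

d_L = 453.750, d_T = 273.750, d_A = 133.750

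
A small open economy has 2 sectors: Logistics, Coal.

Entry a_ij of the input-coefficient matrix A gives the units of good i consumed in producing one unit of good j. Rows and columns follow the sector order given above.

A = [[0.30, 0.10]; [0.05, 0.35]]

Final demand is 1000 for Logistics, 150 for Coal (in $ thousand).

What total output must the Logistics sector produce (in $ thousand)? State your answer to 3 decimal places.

I − A =
  [   0.70    -0.10]
  [  -0.05     0.65]
det(I−A) = (0.70)(0.65) − (-0.10)(-0.05) = 0.4500
adj(I−A) = [[0.65, 0.10], [0.05, 0.70]]
(I − A)⁻¹ = adj(I−A) / det(I−A) ≈
  [   1.4444     0.2222]
  [   0.1111     1.5556]
x = (I − A)⁻¹ d = adj(I−A)·d / det(I−A), with det(I−A) = 0.4500:
  x_1 = (0.65·1000 + 0.10·150) / 0.4500 = 665.00 / 0.4500 ≈ 1477.778
  x_2 = (0.05·1000 + 0.70·150) / 0.4500 = 155.00 / 0.4500 ≈ 344.444

x_1 = 1477.778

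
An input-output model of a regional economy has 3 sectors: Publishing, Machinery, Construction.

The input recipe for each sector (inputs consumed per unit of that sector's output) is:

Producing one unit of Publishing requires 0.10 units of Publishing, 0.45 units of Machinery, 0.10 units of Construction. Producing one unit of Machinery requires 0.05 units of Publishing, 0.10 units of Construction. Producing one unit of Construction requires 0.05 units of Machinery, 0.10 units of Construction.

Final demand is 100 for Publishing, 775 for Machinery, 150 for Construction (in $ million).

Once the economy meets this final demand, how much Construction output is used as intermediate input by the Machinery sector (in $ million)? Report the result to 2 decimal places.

z_CM = 86.05

I − A =
  [   0.90    -0.05     0.00]
  [  -0.45     1.00    -0.05]
  [  -0.10    -0.10     0.90]
Cofactors of I−A, C_ij = (−1)^(i+j)·(minor ij) (rows/columns in the sector order above):
  C_11 = (1.00)(0.90) − (-0.05)(-0.10) = 0.8950
  C_12 = −[(-0.45)(0.90) − (-0.05)(-0.10)] = 0.4100
  C_13 = (-0.45)(-0.10) − (1.00)(-0.10) = 0.1450
  C_21 = −[(-0.05)(0.90) − (0.00)(-0.10)] = 0.0450
  C_22 = (0.90)(0.90) − (0.00)(-0.10) = 0.8100
  C_23 = −[(0.90)(-0.10) − (-0.05)(-0.10)] = 0.0950
  C_31 = (-0.05)(-0.05) − (0.00)(1.00) = 0.0025
  C_32 = −[(0.90)(-0.05) − (0.00)(-0.45)] = 0.0450
  C_33 = (0.90)(1.00) − (-0.05)(-0.45) = 0.8775
det(I−A) = Σ_j (I−A)_1j·C_1j = (0.90)(0.8950) + (-0.05)(0.4100) + (0.00)(0.1450) = 0.7850
adj(I−A) = Cᵀ =
  [ 0.8950   0.0450   0.0025]
  [ 0.4100   0.8100   0.0450]
  [ 0.1450   0.0950   0.8775]
(I − A)⁻¹ = adj(I−A) / det(I−A) ≈
  [   1.1401     0.0573     0.0032]
  [   0.5223     1.0318     0.0573]
  [   0.1847     0.1210     1.1178]
First solve x = (I − A)⁻¹ d = adj(I−A)·d / det(I−A); in particular x_M = (0.4100·100 + 0.8100·775 + 0.0450·150) / 0.7850 = 675.50 / 0.7850 ≈ 860.5096.
Intermediate flow from C to M: z_CM = a_CM · x_M = 0.10 × 675.50 / 0.7850 = 67.55 / 0.7850 ≈ 86.05.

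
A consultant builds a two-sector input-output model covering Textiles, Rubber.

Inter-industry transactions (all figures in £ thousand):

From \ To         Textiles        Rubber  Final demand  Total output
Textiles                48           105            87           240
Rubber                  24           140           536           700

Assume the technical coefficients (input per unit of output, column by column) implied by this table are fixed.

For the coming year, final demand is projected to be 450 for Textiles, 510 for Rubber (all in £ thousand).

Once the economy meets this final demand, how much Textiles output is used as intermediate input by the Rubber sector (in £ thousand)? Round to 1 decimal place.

Technical coefficients a_ij = z_ij / X_j:
  a_11 = 48/240 = 0.20, a_21 = 24/240 = 0.10
  a_12 = 105/700 = 0.15, a_22 = 140/700 = 0.20
I − A =
  [   0.80    -0.15]
  [  -0.10     0.80]
det(I−A) = (0.80)(0.80) − (-0.15)(-0.10) = 0.6250
adj(I−A) = [[0.80, 0.15], [0.10, 0.80]]
(I − A)⁻¹ = adj(I−A) / det(I−A) ≈
  [   1.2800     0.2400]
  [   0.1600     1.2800]
First solve x = (I − A)⁻¹ d = adj(I−A)·d / det(I−A); in particular x_2 = (0.10·450 + 0.80·510) / 0.6250 = 453.00 / 0.6250 = 724.800.
Intermediate flow from 1 to 2: z_12 = a_12 · x_2 = 0.15 × 453.00 / 0.6250 = 67.95 / 0.6250 ≈ 108.7.

z_12 = 108.7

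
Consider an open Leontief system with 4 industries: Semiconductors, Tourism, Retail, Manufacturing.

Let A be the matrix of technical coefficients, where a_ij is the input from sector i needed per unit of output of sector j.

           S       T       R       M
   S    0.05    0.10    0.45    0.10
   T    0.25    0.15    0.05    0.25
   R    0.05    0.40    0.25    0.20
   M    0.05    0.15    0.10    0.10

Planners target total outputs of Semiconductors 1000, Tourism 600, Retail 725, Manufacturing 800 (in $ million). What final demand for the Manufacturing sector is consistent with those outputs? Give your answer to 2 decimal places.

d_M = 507.50

I − A =
  [   0.95    -0.10    -0.45    -0.10]
  [  -0.25     0.85    -0.05    -0.25]
  [  -0.05    -0.40     0.75    -0.20]
  [  -0.05    -0.15    -0.10     0.90]
d = (I − A) x:
  d_S = (+0.95)·1000 + (-0.10)·600 + (-0.45)·725 + (-0.10)·800 = 483.75
  d_T = (-0.25)·1000 + (+0.85)·600 + (-0.05)·725 + (-0.25)·800 = 23.75
  d_R = (-0.05)·1000 + (-0.40)·600 + (+0.75)·725 + (-0.20)·800 = 93.75
  d_M = (-0.05)·1000 + (-0.15)·600 + (-0.10)·725 + (+0.90)·800 = 507.50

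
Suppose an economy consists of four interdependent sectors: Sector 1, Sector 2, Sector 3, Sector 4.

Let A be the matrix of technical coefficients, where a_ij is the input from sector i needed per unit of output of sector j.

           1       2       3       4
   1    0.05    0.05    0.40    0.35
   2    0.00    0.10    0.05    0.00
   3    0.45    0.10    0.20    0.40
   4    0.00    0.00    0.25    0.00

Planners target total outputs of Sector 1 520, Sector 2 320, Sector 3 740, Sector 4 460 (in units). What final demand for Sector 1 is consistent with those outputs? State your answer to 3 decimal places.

I − A =
  [   0.95    -0.05    -0.40    -0.35]
  [   0.00     0.90    -0.05     0.00]
  [  -0.45    -0.10     0.80    -0.40]
  [   0.00     0.00    -0.25     1.00]
d = (I − A) x:
  d_1 = (+0.95)·520 + (-0.05)·320 + (-0.40)·740 + (-0.35)·460 = 21.000
  d_2 = (+0.00)·520 + (+0.90)·320 + (-0.05)·740 + (+0.00)·460 = 251.000
  d_3 = (-0.45)·520 + (-0.10)·320 + (+0.80)·740 + (-0.40)·460 = 142.000
  d_4 = (+0.00)·520 + (+0.00)·320 + (-0.25)·740 + (+1.00)·460 = 275.000

d_1 = 21.000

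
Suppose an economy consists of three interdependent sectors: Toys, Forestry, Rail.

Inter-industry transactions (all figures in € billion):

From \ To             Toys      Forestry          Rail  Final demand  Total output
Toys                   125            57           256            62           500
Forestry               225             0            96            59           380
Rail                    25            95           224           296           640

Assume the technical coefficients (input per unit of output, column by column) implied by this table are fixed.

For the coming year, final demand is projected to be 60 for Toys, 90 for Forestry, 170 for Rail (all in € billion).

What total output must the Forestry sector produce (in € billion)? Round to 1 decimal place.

Technical coefficients a_ij = z_ij / X_j:
  a_11 = 125/500 = 0.25, a_21 = 225/500 = 0.45, a_31 = 25/500 = 0.05
  a_12 = 57/380 = 0.15, a_22 = 0/380 = 0.00, a_32 = 95/380 = 0.25
  a_13 = 256/640 = 0.40, a_23 = 96/640 = 0.15, a_33 = 224/640 = 0.35
I − A =
  [   0.75    -0.15    -0.40]
  [  -0.45     1.00    -0.15]
  [  -0.05    -0.25     0.65]
Cofactors of I−A, C_ij = (−1)^(i+j)·(minor ij) (rows/columns in the sector order above):
  C_11 = (1.00)(0.65) − (-0.15)(-0.25) = 0.6125
  C_12 = −[(-0.45)(0.65) − (-0.15)(-0.05)] = 0.3000
  C_13 = (-0.45)(-0.25) − (1.00)(-0.05) = 0.1625
  C_21 = −[(-0.15)(0.65) − (-0.40)(-0.25)] = 0.1975
  C_22 = (0.75)(0.65) − (-0.40)(-0.05) = 0.4675
  C_23 = −[(0.75)(-0.25) − (-0.15)(-0.05)] = 0.1950
  C_31 = (-0.15)(-0.15) − (-0.40)(1.00) = 0.4225
  C_32 = −[(0.75)(-0.15) − (-0.40)(-0.45)] = 0.2925
  C_33 = (0.75)(1.00) − (-0.15)(-0.45) = 0.6825
det(I−A) = Σ_j (I−A)_1j·C_1j = (0.75)(0.6125) + (-0.15)(0.3000) + (-0.40)(0.1625) = 0.349375
adj(I−A) = Cᵀ =
  [ 0.6125   0.1975   0.4225]
  [ 0.3000   0.4675   0.2925]
  [ 0.1625   0.1950   0.6825]
(I − A)⁻¹ = adj(I−A) / det(I−A) ≈
  [   1.7531     0.5653     1.2093]
  [   0.8587     1.3381     0.8372]
  [   0.4651     0.5581     1.9535]
x = (I − A)⁻¹ d = adj(I−A)·d / det(I−A), with det(I−A) = 0.349375:
  x_1 = (0.6125·60 + 0.1975·90 + 0.4225·170) / 0.349375 = 126.35 / 0.349375 ≈ 361.6
  x_2 = (0.3000·60 + 0.4675·90 + 0.2925·170) / 0.349375 = 109.80 / 0.349375 ≈ 314.3
  x_3 = (0.1625·60 + 0.1950·90 + 0.6825·170) / 0.349375 = 143.325 / 0.349375 ≈ 410.2

x_2 = 314.3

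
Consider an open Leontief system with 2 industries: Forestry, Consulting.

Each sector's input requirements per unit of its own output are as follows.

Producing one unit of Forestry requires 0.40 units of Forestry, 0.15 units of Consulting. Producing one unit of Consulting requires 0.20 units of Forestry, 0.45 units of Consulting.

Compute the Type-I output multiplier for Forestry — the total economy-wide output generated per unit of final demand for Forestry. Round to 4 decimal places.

I − A =
  [   0.60    -0.20]
  [  -0.15     0.55]
det(I−A) = (0.60)(0.55) − (-0.20)(-0.15) = 0.3000
adj(I−A) = [[0.55, 0.20], [0.15, 0.60]]
(I − A)⁻¹ = adj(I−A) / det(I−A) ≈
  [   1.83333     0.66667]
  [   0.50000     2.00000]
The output multiplier for sector j is the column-j sum of the Leontief inverse (I − A)⁻¹ = adj(I−A) / det(I−A).
Column F of adj(I−A): (0.55, 0.15); det(I−A) = 0.3000.
m_F = (0.55 + 0.15) / 0.3000 = 0.70 / 0.3000 ≈ 2.3333.

m_F = 2.3333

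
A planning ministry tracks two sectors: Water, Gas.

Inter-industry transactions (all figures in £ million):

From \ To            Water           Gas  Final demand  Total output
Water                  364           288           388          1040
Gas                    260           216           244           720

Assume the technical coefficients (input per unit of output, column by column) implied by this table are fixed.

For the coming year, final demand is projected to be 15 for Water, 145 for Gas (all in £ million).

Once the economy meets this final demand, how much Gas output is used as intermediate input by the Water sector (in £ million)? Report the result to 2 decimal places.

Technical coefficients a_ij = z_ij / X_j:
  a_WW = 364/1040 = 0.35, a_GW = 260/1040 = 0.25
  a_WG = 288/720 = 0.40, a_GG = 216/720 = 0.30
I − A =
  [   0.65    -0.40]
  [  -0.25     0.70]
det(I−A) = (0.65)(0.70) − (-0.40)(-0.25) = 0.3550
adj(I−A) = [[0.70, 0.40], [0.25, 0.65]]
(I − A)⁻¹ = adj(I−A) / det(I−A) ≈
  [   1.9718     1.1268]
  [   0.7042     1.8310]
First solve x = (I − A)⁻¹ d = adj(I−A)·d / det(I−A); in particular x_W = (0.70·15 + 0.40·145) / 0.3550 = 68.50 / 0.3550 ≈ 192.9577.
Intermediate flow from G to W: z_GW = a_GW · x_W = 0.25 × 68.50 / 0.3550 = 17.125 / 0.3550 ≈ 48.24.

z_GW = 48.24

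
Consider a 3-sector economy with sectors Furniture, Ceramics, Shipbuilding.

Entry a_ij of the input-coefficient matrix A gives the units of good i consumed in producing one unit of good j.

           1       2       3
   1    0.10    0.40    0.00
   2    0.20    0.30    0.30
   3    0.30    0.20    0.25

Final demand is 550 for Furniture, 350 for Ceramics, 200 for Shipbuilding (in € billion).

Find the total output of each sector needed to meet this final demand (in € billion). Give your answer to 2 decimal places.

I − A =
  [   0.90    -0.40     0.00]
  [  -0.20     0.70    -0.30]
  [  -0.30    -0.20     0.75]
Cofactors of I−A, C_ij = (−1)^(i+j)·(minor ij) (rows/columns in the sector order above):
  C_11 = (0.70)(0.75) − (-0.30)(-0.20) = 0.4650
  C_12 = −[(-0.20)(0.75) − (-0.30)(-0.30)] = 0.2400
  C_13 = (-0.20)(-0.20) − (0.70)(-0.30) = 0.2500
  C_21 = −[(-0.40)(0.75) − (0.00)(-0.20)] = 0.3000
  C_22 = (0.90)(0.75) − (0.00)(-0.30) = 0.6750
  C_23 = −[(0.90)(-0.20) − (-0.40)(-0.30)] = 0.3000
  C_31 = (-0.40)(-0.30) − (0.00)(0.70) = 0.1200
  C_32 = −[(0.90)(-0.30) − (0.00)(-0.20)] = 0.2700
  C_33 = (0.90)(0.70) − (-0.40)(-0.20) = 0.5500
det(I−A) = Σ_j (I−A)_1j·C_1j = (0.90)(0.4650) + (-0.40)(0.2400) + (0.00)(0.2500) = 0.3225
adj(I−A) = Cᵀ =
  [ 0.4650   0.3000   0.1200]
  [ 0.2400   0.6750   0.2700]
  [ 0.2500   0.3000   0.5500]
(I − A)⁻¹ = adj(I−A) / det(I−A) ≈
  [   1.4419     0.9302     0.3721]
  [   0.7442     2.0930     0.8372]
  [   0.7752     0.9302     1.7054]
x = (I − A)⁻¹ d = adj(I−A)·d / det(I−A), with det(I−A) = 0.3225:
  x_1 = (0.4650·550 + 0.3000·350 + 0.1200·200) / 0.3225 = 384.75 / 0.3225 ≈ 1193.02
  x_2 = (0.2400·550 + 0.6750·350 + 0.2700·200) / 0.3225 = 422.25 / 0.3225 ≈ 1309.30
  x_3 = (0.2500·550 + 0.3000·350 + 0.5500·200) / 0.3225 = 352.50 / 0.3225 ≈ 1093.02

x_1 = 1193.02, x_2 = 1309.30, x_3 = 1093.02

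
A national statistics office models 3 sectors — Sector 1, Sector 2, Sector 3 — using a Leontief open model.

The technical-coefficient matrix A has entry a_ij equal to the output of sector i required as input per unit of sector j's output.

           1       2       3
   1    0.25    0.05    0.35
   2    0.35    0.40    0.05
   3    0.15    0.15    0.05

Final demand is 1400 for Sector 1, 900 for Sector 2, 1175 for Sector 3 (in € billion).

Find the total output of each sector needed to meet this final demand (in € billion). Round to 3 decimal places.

x_1 = 3175.176, x_2 = 3543.662, x_3 = 2297.711

I − A =
  [   0.75    -0.05    -0.35]
  [  -0.35     0.60    -0.05]
  [  -0.15    -0.15     0.95]
Cofactors of I−A, C_ij = (−1)^(i+j)·(minor ij) (rows/columns in the sector order above):
  C_11 = (0.60)(0.95) − (-0.05)(-0.15) = 0.5625
  C_12 = −[(-0.35)(0.95) − (-0.05)(-0.15)] = 0.3400
  C_13 = (-0.35)(-0.15) − (0.60)(-0.15) = 0.1425
  C_21 = −[(-0.05)(0.95) − (-0.35)(-0.15)] = 0.1000
  C_22 = (0.75)(0.95) − (-0.35)(-0.15) = 0.6600
  C_23 = −[(0.75)(-0.15) − (-0.05)(-0.15)] = 0.1200
  C_31 = (-0.05)(-0.05) − (-0.35)(0.60) = 0.2125
  C_32 = −[(0.75)(-0.05) − (-0.35)(-0.35)] = 0.1600
  C_33 = (0.75)(0.60) − (-0.05)(-0.35) = 0.4325
det(I−A) = Σ_j (I−A)_1j·C_1j = (0.75)(0.5625) + (-0.05)(0.3400) + (-0.35)(0.1425) = 0.3550
adj(I−A) = Cᵀ =
  [ 0.5625   0.1000   0.2125]
  [ 0.3400   0.6600   0.1600]
  [ 0.1425   0.1200   0.4325]
(I − A)⁻¹ = adj(I−A) / det(I−A) ≈
  [   1.5845     0.2817     0.5986]
  [   0.9577     1.8592     0.4507]
  [   0.4014     0.3380     1.2183]
x = (I − A)⁻¹ d = adj(I−A)·d / det(I−A), with det(I−A) = 0.3550:
  x_1 = (0.5625·1400 + 0.1000·900 + 0.2125·1175) / 0.3550 = 1127.1875 / 0.3550 ≈ 3175.176
  x_2 = (0.3400·1400 + 0.6600·900 + 0.1600·1175) / 0.3550 = 1258.00 / 0.3550 ≈ 3543.662
  x_3 = (0.1425·1400 + 0.1200·900 + 0.4325·1175) / 0.3550 = 815.6875 / 0.3550 ≈ 2297.711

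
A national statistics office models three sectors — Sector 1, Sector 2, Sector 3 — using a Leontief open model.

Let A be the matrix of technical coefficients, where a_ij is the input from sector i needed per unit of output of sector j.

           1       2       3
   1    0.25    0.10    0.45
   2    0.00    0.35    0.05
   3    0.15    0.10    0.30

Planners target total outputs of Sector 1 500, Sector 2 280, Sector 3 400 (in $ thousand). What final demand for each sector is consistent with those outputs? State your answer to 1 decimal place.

I − A =
  [   0.75    -0.10    -0.45]
  [   0.00     0.65    -0.05]
  [  -0.15    -0.10     0.70]
d = (I − A) x:
  d_1 = (+0.75)·500 + (-0.10)·280 + (-0.45)·400 = 167.0
  d_2 = (+0.00)·500 + (+0.65)·280 + (-0.05)·400 = 162.0
  d_3 = (-0.15)·500 + (-0.10)·280 + (+0.70)·400 = 177.0

d_1 = 167.0, d_2 = 162.0, d_3 = 177.0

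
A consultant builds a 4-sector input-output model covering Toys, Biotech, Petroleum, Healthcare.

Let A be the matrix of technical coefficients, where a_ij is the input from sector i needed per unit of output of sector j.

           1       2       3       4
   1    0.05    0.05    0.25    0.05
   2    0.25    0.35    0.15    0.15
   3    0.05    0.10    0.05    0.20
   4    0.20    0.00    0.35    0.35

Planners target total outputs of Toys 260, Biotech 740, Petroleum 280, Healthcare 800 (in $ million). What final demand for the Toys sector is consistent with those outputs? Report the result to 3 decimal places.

I − A =
  [   0.95    -0.05    -0.25    -0.05]
  [  -0.25     0.65    -0.15    -0.15]
  [  -0.05    -0.10     0.95    -0.20]
  [  -0.20     0.00    -0.35     0.65]
d = (I − A) x:
  d_1 = (+0.95)·260 + (-0.05)·740 + (-0.25)·280 + (-0.05)·800 = 100.000
  d_2 = (-0.25)·260 + (+0.65)·740 + (-0.15)·280 + (-0.15)·800 = 254.000
  d_3 = (-0.05)·260 + (-0.10)·740 + (+0.95)·280 + (-0.20)·800 = 19.000
  d_4 = (-0.20)·260 + (+0.00)·740 + (-0.35)·280 + (+0.65)·800 = 370.000

d_1 = 100.000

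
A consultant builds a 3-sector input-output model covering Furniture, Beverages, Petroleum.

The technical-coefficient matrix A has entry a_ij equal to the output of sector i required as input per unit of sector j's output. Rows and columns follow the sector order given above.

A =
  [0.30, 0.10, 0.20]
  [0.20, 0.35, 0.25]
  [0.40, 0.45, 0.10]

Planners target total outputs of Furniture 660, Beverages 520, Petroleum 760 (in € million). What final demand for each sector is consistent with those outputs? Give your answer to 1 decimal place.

d_1 = 258.0, d_2 = 16.0, d_3 = 186.0

I − A =
  [   0.70    -0.10    -0.20]
  [  -0.20     0.65    -0.25]
  [  -0.40    -0.45     0.90]
d = (I − A) x:
  d_1 = (+0.70)·660 + (-0.10)·520 + (-0.20)·760 = 258.0
  d_2 = (-0.20)·660 + (+0.65)·520 + (-0.25)·760 = 16.0
  d_3 = (-0.40)·660 + (-0.45)·520 + (+0.90)·760 = 186.0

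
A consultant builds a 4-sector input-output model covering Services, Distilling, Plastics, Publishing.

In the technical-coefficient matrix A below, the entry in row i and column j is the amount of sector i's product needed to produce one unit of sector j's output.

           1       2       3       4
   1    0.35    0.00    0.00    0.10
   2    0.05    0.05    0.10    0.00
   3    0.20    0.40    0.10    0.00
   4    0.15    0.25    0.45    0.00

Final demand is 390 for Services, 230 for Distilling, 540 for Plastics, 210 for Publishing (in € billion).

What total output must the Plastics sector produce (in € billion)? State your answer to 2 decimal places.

x_3 = 929.92

I − A =
  [   0.65     0.00     0.00    -0.10]
  [  -0.05     0.95    -0.10     0.00]
  [  -0.20    -0.40     0.90     0.00]
  [  -0.15    -0.25    -0.45     1.00]
Compute the cofactors C_ij = (−1)^(i+j)·(3×3 minor ij) of I−A; the adjugate is their transpose:
adj(I−A) = Cᵀ =
  [ 0.815000   0.040500   0.045250   0.081500]
  [ 0.065000   0.562500   0.065750   0.006500]
  [ 0.210000   0.259000   0.602000   0.021000]
  [ 0.233000   0.263250   0.294125   0.529750]
det(I−A) = Σ_j (I−A)_1j·C_1j = (0.65)(0.815000) + (0.00)(0.065000) + (0.00)(0.210000) + (-0.10)(0.233000) = 0.50645
(I − A)⁻¹ = adj(I−A) / det(I−A) ≈
  [   1.6092     0.0800     0.0893     0.1609]
  [   0.1283     1.1107     0.1298     0.0128]
  [   0.4147     0.5114     1.1887     0.0415]
  [   0.4601     0.5198     0.5808     1.0460]
x = (I − A)⁻¹ d = adj(I−A)·d / det(I−A), with det(I−A) = 0.50645:
  x_1 = (0.815000·390 + 0.040500·230 + 0.045250·540 + 0.081500·210) / 0.50645 = 368.715 / 0.50645 ≈ 728.04
  x_2 = (0.065000·390 + 0.562500·230 + 0.065750·540 + 0.006500·210) / 0.50645 = 191.595 / 0.50645 ≈ 378.31
  x_3 = (0.210000·390 + 0.259000·230 + 0.602000·540 + 0.021000·210) / 0.50645 = 470.96 / 0.50645 ≈ 929.92
  x_4 = (0.233000·390 + 0.263250·230 + 0.294125·540 + 0.529750·210) / 0.50645 = 421.4925 / 0.50645 ≈ 832.25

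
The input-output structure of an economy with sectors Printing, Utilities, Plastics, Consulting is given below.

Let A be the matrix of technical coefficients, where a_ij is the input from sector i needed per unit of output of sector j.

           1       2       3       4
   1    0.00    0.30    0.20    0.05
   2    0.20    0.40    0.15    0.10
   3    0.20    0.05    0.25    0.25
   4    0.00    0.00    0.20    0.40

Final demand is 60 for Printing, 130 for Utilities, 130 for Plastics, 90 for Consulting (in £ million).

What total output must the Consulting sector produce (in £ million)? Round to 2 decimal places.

x_4 = 273.18

I − A =
  [   1.00    -0.30    -0.20    -0.05]
  [  -0.20     0.60    -0.15    -0.10]
  [  -0.20    -0.05     0.75    -0.25]
  [   0.00     0.00    -0.20     0.60]
Compute the cofactors C_ij = (−1)^(i+j)·(3×3 minor ij) of I−A; the adjugate is their transpose:
adj(I−A) = Cᵀ =
  [ 0.234500   0.126500   0.111000   0.086875]
  [ 0.102000   0.374000   0.136000   0.127500]
  [ 0.078000   0.066000   0.324000   0.152500]
  [ 0.026000   0.022000   0.108000   0.362500]
det(I−A) = Σ_j (I−A)_1j·C_1j = (1.00)(0.234500) + (-0.30)(0.102000) + (-0.20)(0.078000) + (-0.05)(0.026000) = 0.1870
(I − A)⁻¹ = adj(I−A) / det(I−A) ≈
  [   1.2540     0.6765     0.5936     0.4646]
  [   0.5455     2.0000     0.7273     0.6818]
  [   0.4171     0.3529     1.7326     0.8155]
  [   0.1390     0.1176     0.5775     1.9385]
x = (I − A)⁻¹ d = adj(I−A)·d / det(I−A), with det(I−A) = 0.1870:
  x_1 = (0.234500·60 + 0.126500·130 + 0.111000·130 + 0.086875·90) / 0.1870 = 52.76375 / 0.1870 ≈ 282.16
  x_2 = (0.102000·60 + 0.374000·130 + 0.136000·130 + 0.127500·90) / 0.1870 = 83.895 / 0.1870 ≈ 448.64
  x_3 = (0.078000·60 + 0.066000·130 + 0.324000·130 + 0.152500·90) / 0.1870 = 69.105 / 0.1870 ≈ 369.55
  x_4 = (0.026000·60 + 0.022000·130 + 0.108000·130 + 0.362500·90) / 0.1870 = 51.085 / 0.1870 ≈ 273.18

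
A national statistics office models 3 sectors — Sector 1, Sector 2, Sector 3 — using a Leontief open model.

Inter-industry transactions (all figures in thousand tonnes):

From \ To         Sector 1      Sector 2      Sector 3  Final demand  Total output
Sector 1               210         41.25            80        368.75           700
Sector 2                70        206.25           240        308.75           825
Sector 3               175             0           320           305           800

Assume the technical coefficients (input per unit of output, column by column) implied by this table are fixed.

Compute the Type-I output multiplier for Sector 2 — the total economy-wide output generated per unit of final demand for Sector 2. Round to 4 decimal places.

m_2 = 1.5112

Technical coefficients a_ij = z_ij / X_j:
  a_11 = 210/700 = 0.30, a_21 = 70/700 = 0.10, a_31 = 175/700 = 0.25
  a_12 = 41.25/825 = 0.05, a_22 = 206.25/825 = 0.25, a_32 = 0/825 = 0.00
  a_13 = 80/800 = 0.10, a_23 = 240/800 = 0.30, a_33 = 320/800 = 0.40
I − A =
  [   0.70    -0.05    -0.10]
  [  -0.10     0.75    -0.30]
  [  -0.25     0.00     0.60]
Cofactors of I−A, C_ij = (−1)^(i+j)·(minor ij) (rows/columns in the sector order above):
  C_11 = (0.75)(0.60) − (-0.30)(0.00) = 0.4500
  C_12 = −[(-0.10)(0.60) − (-0.30)(-0.25)] = 0.1350
  C_13 = (-0.10)(0.00) − (0.75)(-0.25) = 0.1875
  C_21 = −[(-0.05)(0.60) − (-0.10)(0.00)] = 0.0300
  C_22 = (0.70)(0.60) − (-0.10)(-0.25) = 0.3950
  C_23 = −[(0.70)(0.00) − (-0.05)(-0.25)] = 0.0125
  C_31 = (-0.05)(-0.30) − (-0.10)(0.75) = 0.0900
  C_32 = −[(0.70)(-0.30) − (-0.10)(-0.10)] = 0.2200
  C_33 = (0.70)(0.75) − (-0.05)(-0.10) = 0.5200
det(I−A) = Σ_j (I−A)_1j·C_1j = (0.70)(0.4500) + (-0.05)(0.1350) + (-0.10)(0.1875) = 0.2895
adj(I−A) = Cᵀ =
  [ 0.4500   0.0300   0.0900]
  [ 0.1350   0.3950   0.2200]
  [ 0.1875   0.0125   0.5200]
(I − A)⁻¹ = adj(I−A) / det(I−A) ≈
  [   1.55440     0.10363     0.31088]
  [   0.46632     1.36442     0.75993]
  [   0.64767     0.04318     1.79620]
The output multiplier for sector j is the column-j sum of the Leontief inverse (I − A)⁻¹ = adj(I−A) / det(I−A).
Column 2 of adj(I−A): (0.0300, 0.3950, 0.0125); det(I−A) = 0.2895.
m_2 = (0.0300 + 0.3950 + 0.0125) / 0.2895 = 0.4375 / 0.2895 ≈ 1.5112.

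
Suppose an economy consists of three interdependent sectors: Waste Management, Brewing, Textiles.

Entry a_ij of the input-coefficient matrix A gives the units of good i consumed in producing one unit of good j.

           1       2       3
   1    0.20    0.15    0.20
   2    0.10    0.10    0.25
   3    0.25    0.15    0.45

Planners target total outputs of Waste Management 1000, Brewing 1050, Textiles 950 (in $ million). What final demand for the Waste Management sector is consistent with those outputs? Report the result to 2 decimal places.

I − A =
  [   0.80    -0.15    -0.20]
  [  -0.10     0.90    -0.25]
  [  -0.25    -0.15     0.55]
d = (I − A) x:
  d_1 = (+0.80)·1000 + (-0.15)·1050 + (-0.20)·950 = 452.50
  d_2 = (-0.10)·1000 + (+0.90)·1050 + (-0.25)·950 = 607.50
  d_3 = (-0.25)·1000 + (-0.15)·1050 + (+0.55)·950 = 115.00

d_1 = 452.50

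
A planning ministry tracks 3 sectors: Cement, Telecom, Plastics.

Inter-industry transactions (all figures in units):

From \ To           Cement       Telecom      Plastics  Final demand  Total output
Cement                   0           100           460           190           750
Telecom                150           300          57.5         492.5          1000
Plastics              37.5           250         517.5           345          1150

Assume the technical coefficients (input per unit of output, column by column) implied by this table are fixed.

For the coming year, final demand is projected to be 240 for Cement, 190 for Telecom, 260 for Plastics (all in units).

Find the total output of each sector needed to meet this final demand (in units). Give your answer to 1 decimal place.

x_C = 589.6, x_T = 493.5, x_P = 750.6

Technical coefficients a_ij = z_ij / X_j:
  a_CC = 0/750 = 0.00, a_TC = 150/750 = 0.20, a_PC = 37.5/750 = 0.05
  a_CT = 100/1000 = 0.10, a_TT = 300/1000 = 0.30, a_PT = 250/1000 = 0.25
  a_CP = 460/1150 = 0.40, a_TP = 57.5/1150 = 0.05, a_PP = 517.5/1150 = 0.45
I − A =
  [   1.00    -0.10    -0.40]
  [  -0.20     0.70    -0.05]
  [  -0.05    -0.25     0.55]
Cofactors of I−A, C_ij = (−1)^(i+j)·(minor ij) (rows/columns in the sector order above):
  C_11 = (0.70)(0.55) − (-0.05)(-0.25) = 0.3725
  C_12 = −[(-0.20)(0.55) − (-0.05)(-0.05)] = 0.1125
  C_13 = (-0.20)(-0.25) − (0.70)(-0.05) = 0.0850
  C_21 = −[(-0.10)(0.55) − (-0.40)(-0.25)] = 0.1550
  C_22 = (1.00)(0.55) − (-0.40)(-0.05) = 0.5300
  C_23 = −[(1.00)(-0.25) − (-0.10)(-0.05)] = 0.2550
  C_31 = (-0.10)(-0.05) − (-0.40)(0.70) = 0.2850
  C_32 = −[(1.00)(-0.05) − (-0.40)(-0.20)] = 0.1300
  C_33 = (1.00)(0.70) − (-0.10)(-0.20) = 0.6800
det(I−A) = Σ_j (I−A)_1j·C_1j = (1.00)(0.3725) + (-0.10)(0.1125) + (-0.40)(0.0850) = 0.32725
adj(I−A) = Cᵀ =
  [ 0.3725   0.1550   0.2850]
  [ 0.1125   0.5300   0.1300]
  [ 0.0850   0.2550   0.6800]
(I − A)⁻¹ = adj(I−A) / det(I−A) ≈
  [   1.1383     0.4736     0.8709]
  [   0.3438     1.6196     0.3972]
  [   0.2597     0.7792     2.0779]
x = (I − A)⁻¹ d = adj(I−A)·d / det(I−A), with det(I−A) = 0.32725:
  x_C = (0.3725·240 + 0.1550·190 + 0.2850·260) / 0.32725 = 192.95 / 0.32725 ≈ 589.6
  x_T = (0.1125·240 + 0.5300·190 + 0.1300·260) / 0.32725 = 161.50 / 0.32725 ≈ 493.5
  x_P = (0.0850·240 + 0.2550·190 + 0.6800·260) / 0.32725 = 245.65 / 0.32725 ≈ 750.6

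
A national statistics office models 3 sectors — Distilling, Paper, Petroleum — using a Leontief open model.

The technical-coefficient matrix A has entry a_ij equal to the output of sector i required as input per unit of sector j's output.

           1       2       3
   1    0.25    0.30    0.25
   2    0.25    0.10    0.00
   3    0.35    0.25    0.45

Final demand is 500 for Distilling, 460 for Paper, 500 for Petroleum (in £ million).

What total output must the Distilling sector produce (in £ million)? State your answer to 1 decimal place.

x_1 = 1972.0

I − A =
  [   0.75    -0.30    -0.25]
  [  -0.25     0.90     0.00]
  [  -0.35    -0.25     0.55]
Cofactors of I−A, C_ij = (−1)^(i+j)·(minor ij) (rows/columns in the sector order above):
  C_11 = (0.90)(0.55) − (0.00)(-0.25) = 0.4950
  C_12 = −[(-0.25)(0.55) − (0.00)(-0.35)] = 0.1375
  C_13 = (-0.25)(-0.25) − (0.90)(-0.35) = 0.3775
  C_21 = −[(-0.30)(0.55) − (-0.25)(-0.25)] = 0.2275
  C_22 = (0.75)(0.55) − (-0.25)(-0.35) = 0.3250
  C_23 = −[(0.75)(-0.25) − (-0.30)(-0.35)] = 0.2925
  C_31 = (-0.30)(0.00) − (-0.25)(0.90) = 0.2250
  C_32 = −[(0.75)(0.00) − (-0.25)(-0.25)] = 0.0625
  C_33 = (0.75)(0.90) − (-0.30)(-0.25) = 0.6000
det(I−A) = Σ_j (I−A)_1j·C_1j = (0.75)(0.4950) + (-0.30)(0.1375) + (-0.25)(0.3775) = 0.235625
adj(I−A) = Cᵀ =
  [ 0.4950   0.2275   0.2250]
  [ 0.1375   0.3250   0.0625]
  [ 0.3775   0.2925   0.6000]
(I − A)⁻¹ = adj(I−A) / det(I−A) ≈
  [   2.1008     0.9655     0.9549]
  [   0.5836     1.3793     0.2653]
  [   1.6021     1.2414     2.5464]
x = (I − A)⁻¹ d = adj(I−A)·d / det(I−A), with det(I−A) = 0.235625:
  x_1 = (0.4950·500 + 0.2275·460 + 0.2250·500) / 0.235625 = 464.65 / 0.235625 ≈ 1972.0
  x_2 = (0.1375·500 + 0.3250·460 + 0.0625·500) / 0.235625 = 249.50 / 0.235625 ≈ 1058.9
  x_3 = (0.3775·500 + 0.2925·460 + 0.6000·500) / 0.235625 = 623.30 / 0.235625 ≈ 2645.3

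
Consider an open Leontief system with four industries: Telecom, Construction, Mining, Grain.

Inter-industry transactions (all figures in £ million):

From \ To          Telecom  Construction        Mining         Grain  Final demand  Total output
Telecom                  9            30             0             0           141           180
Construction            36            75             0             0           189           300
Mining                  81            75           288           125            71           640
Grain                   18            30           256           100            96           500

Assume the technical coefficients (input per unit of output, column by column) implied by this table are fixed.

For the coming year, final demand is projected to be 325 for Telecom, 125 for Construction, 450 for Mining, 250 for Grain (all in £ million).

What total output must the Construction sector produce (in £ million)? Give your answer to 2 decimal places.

Technical coefficients a_ij = z_ij / X_j:
  a_TT = 9/180 = 0.05, a_CT = 36/180 = 0.20, a_MT = 81/180 = 0.45, a_GT = 18/180 = 0.10
  a_TC = 30/300 = 0.10, a_CC = 75/300 = 0.25, a_MC = 75/300 = 0.25, a_GC = 30/300 = 0.10
  a_TM = 0/640 = 0.00, a_CM = 0/640 = 0.00, a_MM = 288/640 = 0.45, a_GM = 256/640 = 0.40
  a_TG = 0/500 = 0.00, a_CG = 0/500 = 0.00, a_MG = 125/500 = 0.25, a_GG = 100/500 = 0.20
I − A =
  [   0.95    -0.10     0.00     0.00]
  [  -0.20     0.75     0.00     0.00]
  [  -0.45    -0.25     0.55    -0.25]
  [  -0.10    -0.10    -0.40     0.80]
Compute the cofactors C_ij = (−1)^(i+j)·(3×3 minor ij) of I−A; the adjugate is their transpose:
adj(I−A) = Cᵀ =
  [ 0.255000   0.034000   0.000000   0.000000]
  [ 0.068000   0.323000   0.000000   0.000000]
  [ 0.333750   0.252250   0.554000   0.173125]
  [ 0.207250   0.170750   0.277000   0.380875]
det(I−A) = Σ_j (I−A)_1j·C_1j = (0.95)(0.255000) + (-0.10)(0.068000) + (0.00)(0.333750) + (0.00)(0.207250) = 0.23545
(I − A)⁻¹ = adj(I−A) / det(I−A) ≈
  [   1.0830     0.1444     0.0000     0.0000]
  [   0.2888     1.3718     0.0000     0.0000]
  [   1.4175     1.0714     2.3529     0.7353]
  [   0.8802     0.7252     1.1765     1.6176]
x = (I − A)⁻¹ d = adj(I−A)·d / det(I−A), with det(I−A) = 0.23545:
  x_T = (0.255000·325 + 0.034000·125 + 0.000000·450 + 0.000000·250) / 0.23545 = 87.125 / 0.23545 ≈ 370.04
  x_C = (0.068000·325 + 0.323000·125 + 0.000000·450 + 0.000000·250) / 0.23545 = 62.475 / 0.23545 ≈ 265.34
  x_M = (0.333750·325 + 0.252250·125 + 0.554000·450 + 0.173125·250) / 0.23545 = 432.58125 / 0.23545 ≈ 1837.25
  x_G = (0.207250·325 + 0.170750·125 + 0.277000·450 + 0.380875·250) / 0.23545 = 308.56875 / 0.23545 ≈ 1310.55

x_C = 265.34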